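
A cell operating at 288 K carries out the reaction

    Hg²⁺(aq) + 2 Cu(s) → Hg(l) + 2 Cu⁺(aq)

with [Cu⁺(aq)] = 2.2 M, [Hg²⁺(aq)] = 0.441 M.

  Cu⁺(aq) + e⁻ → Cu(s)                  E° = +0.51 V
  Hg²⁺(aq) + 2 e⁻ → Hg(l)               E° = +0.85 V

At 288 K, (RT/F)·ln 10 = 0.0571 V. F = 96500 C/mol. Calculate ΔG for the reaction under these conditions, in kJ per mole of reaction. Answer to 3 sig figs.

With Hg²⁺/Hg reduced at the cathode, E°cell = +0.85 − (+0.51) = +0.34 V and n = 2.
The reaction quotient is [Cu⁺(aq)]^2 / [Hg²⁺(aq)] = 11; by Nernst, E = +0.34 − (0.0571/2)(1.040) = +0.3103 V.
ΔG = −nFE = −(2)(96500)(+0.3103) J/mol = −59.9 kJ/mol.

−59.9 kJ/mol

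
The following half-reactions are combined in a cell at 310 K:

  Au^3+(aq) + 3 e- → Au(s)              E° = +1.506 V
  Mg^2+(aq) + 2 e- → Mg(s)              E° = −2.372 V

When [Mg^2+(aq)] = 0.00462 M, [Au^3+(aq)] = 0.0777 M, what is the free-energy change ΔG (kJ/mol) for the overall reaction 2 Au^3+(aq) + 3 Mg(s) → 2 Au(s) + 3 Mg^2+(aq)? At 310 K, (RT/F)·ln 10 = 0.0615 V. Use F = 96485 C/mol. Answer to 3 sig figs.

−2270 kJ/mol

With Au³⁺/Au reduced at the cathode, E°cell = +1.506 − (−2.372) = +3.878 V and n = 6.
Here Q = [Mg^2+(aq)]^3 / [Au^3+(aq)]^2 = 1.63×10^−5 (log Q = −4.787), giving E = +3.878 − (0.0615/6)·(−4.787) = +3.9271 V.
ΔG = −nFE = −(6)(96485)(+3.9271) J/mol = −2270 kJ/mol.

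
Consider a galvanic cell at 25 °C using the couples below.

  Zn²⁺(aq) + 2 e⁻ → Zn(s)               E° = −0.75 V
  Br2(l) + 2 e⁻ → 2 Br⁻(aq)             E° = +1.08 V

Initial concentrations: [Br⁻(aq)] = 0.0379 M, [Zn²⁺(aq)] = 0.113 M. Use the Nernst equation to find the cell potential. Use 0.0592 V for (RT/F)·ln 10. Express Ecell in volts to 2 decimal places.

Br₂/Br⁻ is reduced (cathode, E° = +1.08 V) and Zn²⁺/Zn is oxidized (anode).
The standard potential is +1.08 − (−0.75) = +1.83 V and the balanced reaction transfers n = 2 electrons.
For the overall reaction Br2(l) + Zn(s) → 2 Br⁻(aq) + Zn²⁺(aq), Q = [Br⁻(aq)]^2·[Zn²⁺(aq)] = 0.000162, giving log Q = −3.790.
By the Nernst equation, E = +1.83 − (0.0592/2)·(−3.790) = +1.94 V.

+1.94 V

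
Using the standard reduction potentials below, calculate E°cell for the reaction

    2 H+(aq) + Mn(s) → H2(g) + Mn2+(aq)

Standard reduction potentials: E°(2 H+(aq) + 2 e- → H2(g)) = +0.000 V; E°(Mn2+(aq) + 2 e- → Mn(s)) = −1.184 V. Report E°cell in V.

In the reaction as written, H+(aq) is reduced (cathode) and Mn2+(aq) is produced by oxidation at the anode.
E°cell = E°(cathode) − E°(anode) = +0.000 − (−1.184) = +1.184 V.
The positive value indicates the reaction is spontaneous as written.

+1.184 V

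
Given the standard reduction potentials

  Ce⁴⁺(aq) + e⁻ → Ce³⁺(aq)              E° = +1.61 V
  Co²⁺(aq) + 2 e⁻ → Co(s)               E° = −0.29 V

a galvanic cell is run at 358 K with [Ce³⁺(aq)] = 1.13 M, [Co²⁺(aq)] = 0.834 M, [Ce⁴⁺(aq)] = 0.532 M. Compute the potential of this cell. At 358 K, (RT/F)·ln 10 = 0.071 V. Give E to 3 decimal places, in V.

Ce⁴⁺/Ce³⁺ is reduced (cathode, E° = +1.61 V) and Co²⁺/Co is oxidized (anode).
E°cell = +1.61 − (−0.29) = +1.90 V, with n = 2 electrons transferred.
The balanced reaction is 2 Ce⁴⁺(aq) + Co(s) → 2 Ce³⁺(aq) + Co²⁺(aq), so Q = ([Ce³⁺(aq)]^2·[Co²⁺(aq)]) / [Ce⁴⁺(aq)]^2 = 3.76 and log Q = 0.575.
By the Nernst equation, E = +1.90 − (0.071/2)·(0.575) = +1.880 V.

+1.880 V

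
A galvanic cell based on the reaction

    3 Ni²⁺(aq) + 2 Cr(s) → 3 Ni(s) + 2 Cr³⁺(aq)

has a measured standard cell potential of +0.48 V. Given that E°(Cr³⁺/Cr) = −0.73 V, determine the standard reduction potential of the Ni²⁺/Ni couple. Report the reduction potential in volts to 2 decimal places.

In the reaction as written the Ni²⁺/Ni couple is reduced (cathode) and Cr³⁺/Cr is oxidized (anode), so E°cell = E°(Ni²⁺/Ni) − E°(Cr³⁺/Cr).
E°(Ni²⁺/Ni) = E°cell + E°(anode) = +0.48 + (−0.73) = −0.25 V.

−0.25 V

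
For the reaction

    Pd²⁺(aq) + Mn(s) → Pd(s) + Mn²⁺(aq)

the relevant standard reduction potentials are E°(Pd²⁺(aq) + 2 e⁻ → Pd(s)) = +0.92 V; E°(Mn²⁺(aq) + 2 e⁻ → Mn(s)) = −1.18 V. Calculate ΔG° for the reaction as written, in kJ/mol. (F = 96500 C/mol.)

In the reaction as written Pd²⁺(aq) is reduced, so the Pd²⁺/Pd couple is the cathode and Mn²⁺/Mn is the anode.
E°cell = +0.92 − (−1.18) = +2.10 V; balancing electrons gives n = 2.
ΔG° = −nFE°cell = −(2)(96500)(+2.10) J/mol = −405 kJ/mol.

−405 kJ/mol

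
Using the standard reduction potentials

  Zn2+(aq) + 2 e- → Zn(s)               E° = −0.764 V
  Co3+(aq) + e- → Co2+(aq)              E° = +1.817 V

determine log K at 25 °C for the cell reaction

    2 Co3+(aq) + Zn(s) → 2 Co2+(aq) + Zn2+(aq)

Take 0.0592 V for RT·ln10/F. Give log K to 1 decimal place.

log K = 87.2

The Co³⁺/Co²⁺ couple is reduced (cathode); E°cell = +1.817 − (−0.764) = +2.581 V with n = 2.
At equilibrium E = 0, so log K = nE°cell / 0.0592 = (2)(+2.581) / 0.0592 = 87.2.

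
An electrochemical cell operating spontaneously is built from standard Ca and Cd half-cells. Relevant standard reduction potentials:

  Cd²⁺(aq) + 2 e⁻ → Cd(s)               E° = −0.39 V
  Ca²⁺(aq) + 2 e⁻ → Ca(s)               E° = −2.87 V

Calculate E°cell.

Of the two couples in this cell, the one with the more positive reduction potential is reduced at the cathode: here that is Cd²⁺/Cd (−0.39 V); Ca²⁺/Ca (−2.87 V) is the anode.
E°cell = E°(cathode) − E°(anode) = −0.39 − (−2.87) = +2.48 V.

+2.48 V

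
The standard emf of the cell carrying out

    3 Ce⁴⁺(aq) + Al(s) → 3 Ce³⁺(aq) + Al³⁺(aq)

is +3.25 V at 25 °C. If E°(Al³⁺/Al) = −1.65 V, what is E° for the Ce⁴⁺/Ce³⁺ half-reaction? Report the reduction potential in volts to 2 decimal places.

In the reaction as written the Ce⁴⁺/Ce³⁺ couple is reduced (cathode) and Al³⁺/Al is oxidized (anode), so E°cell = E°(Ce⁴⁺/Ce³⁺) − E°(Al³⁺/Al).
E°(Ce⁴⁺/Ce³⁺) = E°cell + E°(anode) = +3.25 + (−1.65) = +1.60 V.

+1.60 V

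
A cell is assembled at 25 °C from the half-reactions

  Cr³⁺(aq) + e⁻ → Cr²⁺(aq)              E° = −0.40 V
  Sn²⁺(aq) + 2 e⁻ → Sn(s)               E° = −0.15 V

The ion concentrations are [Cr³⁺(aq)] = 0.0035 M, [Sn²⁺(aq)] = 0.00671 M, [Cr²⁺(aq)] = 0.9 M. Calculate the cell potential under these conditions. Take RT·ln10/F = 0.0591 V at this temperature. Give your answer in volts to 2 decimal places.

+0.33 V

Sn²⁺/Sn is reduced (cathode, E° = −0.15 V) and Cr³⁺/Cr²⁺ is oxidized (anode).
E°cell = E°cat − E°an = −0.15 − (−0.40) = +0.25 V; n = 2.
Balancing gives Sn²⁺(aq) + 2 Cr²⁺(aq) → Sn(s) + 2 Cr³⁺(aq); hence Q = [Cr³⁺(aq)]^2 / ([Sn²⁺(aq)]·[Cr²⁺(aq)]^2) = 0.00225 (log Q = −2.647).
E = E° − (0.0591/n)·log Q = +0.25 − (0.0591/2)(−2.647) = +0.33 V.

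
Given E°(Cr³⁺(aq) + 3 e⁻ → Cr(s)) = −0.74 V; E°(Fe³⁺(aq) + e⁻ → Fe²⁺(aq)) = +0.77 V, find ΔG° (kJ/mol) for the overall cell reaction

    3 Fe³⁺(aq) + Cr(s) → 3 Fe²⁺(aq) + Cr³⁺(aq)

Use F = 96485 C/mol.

−437 kJ/mol

In the reaction as written Fe³⁺(aq) is reduced, so the Fe³⁺/Fe²⁺ couple is the cathode and Cr³⁺/Cr is the anode.
E°cell = +0.77 − (−0.74) = +1.51 V; balancing electrons gives n = 3.
ΔG° = −nFE°cell = −(3)(96485)(+1.51) J/mol = −437 kJ/mol.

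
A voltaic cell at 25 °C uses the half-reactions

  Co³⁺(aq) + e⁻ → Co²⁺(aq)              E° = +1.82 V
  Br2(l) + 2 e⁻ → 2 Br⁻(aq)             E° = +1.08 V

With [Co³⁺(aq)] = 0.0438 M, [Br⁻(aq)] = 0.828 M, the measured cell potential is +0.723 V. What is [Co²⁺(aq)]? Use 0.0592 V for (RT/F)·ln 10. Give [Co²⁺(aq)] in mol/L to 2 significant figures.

0.070 M

With Co³⁺/Co²⁺ at the cathode and Br₂/Br⁻ at the anode, E°cell = +1.82 − (+1.08) = +0.74 V (n = 2).
Rearranging E = E° − (0.0592/n)·log Q gives log Q = 2(+0.74 − (+0.723))/0.0592 = 0.574.
Balancing electrons gives 2 Co³⁺(aq) + 2 Br⁻(aq) → 2 Co²⁺(aq) + Br2(l); thus Q = [Co²⁺(aq)]^2 / ([Co³⁺(aq)]^2·[Br⁻(aq)]^2).
Solving for the unknown gives log [Co²⁺(aq)] = −1.153, so [Co²⁺(aq)] ≈ 0.070 M.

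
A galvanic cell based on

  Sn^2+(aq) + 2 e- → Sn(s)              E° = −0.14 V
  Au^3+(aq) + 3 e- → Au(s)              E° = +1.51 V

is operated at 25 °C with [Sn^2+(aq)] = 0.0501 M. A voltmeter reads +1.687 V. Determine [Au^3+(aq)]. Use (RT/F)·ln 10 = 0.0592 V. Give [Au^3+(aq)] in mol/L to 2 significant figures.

With Au³⁺/Au at the cathode and Sn²⁺/Sn at the anode, E°cell = +1.51 − (−0.14) = +1.65 V (n = 6).
Rearranging E = E° − (0.0592/n)·log Q gives log Q = 6(+1.65 − (+1.687))/0.0592 = −3.750.
The balanced reaction is 2 Au^3+(aq) + 3 Sn(s) → 2 Au(s) + 3 Sn^2+(aq), so Q = [Sn^2+(aq)]^3 / [Au^3+(aq)]^2.
Isolating [Au^3+(aq)] in Q = 10^{−3.750} yields log [Au^3+(aq)] = −0.075, i.e. 0.84 M.

0.84 M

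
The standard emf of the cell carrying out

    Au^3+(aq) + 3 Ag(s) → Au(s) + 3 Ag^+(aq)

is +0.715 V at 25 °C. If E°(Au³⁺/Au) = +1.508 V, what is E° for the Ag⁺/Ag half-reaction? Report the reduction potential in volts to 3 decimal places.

+0.793 V

In the reaction as written the Au³⁺/Au couple is reduced (cathode) and Ag⁺/Ag is oxidized (anode), so E°cell = E°(Au³⁺/Au) − E°(Ag⁺/Ag).
E°(Ag⁺/Ag) = E°(cathode) − E°cell = +1.508 − (+0.715) = +0.793 V.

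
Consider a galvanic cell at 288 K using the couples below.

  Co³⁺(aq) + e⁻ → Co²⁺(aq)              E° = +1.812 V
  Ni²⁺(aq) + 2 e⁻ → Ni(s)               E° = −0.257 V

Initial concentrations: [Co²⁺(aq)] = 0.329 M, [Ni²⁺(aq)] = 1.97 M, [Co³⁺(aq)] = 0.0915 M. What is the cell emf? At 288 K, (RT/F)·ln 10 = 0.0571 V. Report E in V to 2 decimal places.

+2.03 V

Co³⁺/Co²⁺ is reduced (cathode, E° = +1.812 V) and Ni²⁺/Ni is oxidized (anode).
The standard potential is +1.812 − (−0.257) = +2.069 V and the balanced reaction transfers n = 2 electrons.
For the overall reaction 2 Co³⁺(aq) + Ni(s) → 2 Co²⁺(aq) + Ni²⁺(aq), Q = ([Co²⁺(aq)]^2·[Ni²⁺(aq)]) / [Co³⁺(aq)]^2 = 25.5, giving log Q = 1.406.
Applying E = E° − (RT ln10/nF)·log Q gives +2.069 − (0.0571/2)(1.406) = +2.03 V.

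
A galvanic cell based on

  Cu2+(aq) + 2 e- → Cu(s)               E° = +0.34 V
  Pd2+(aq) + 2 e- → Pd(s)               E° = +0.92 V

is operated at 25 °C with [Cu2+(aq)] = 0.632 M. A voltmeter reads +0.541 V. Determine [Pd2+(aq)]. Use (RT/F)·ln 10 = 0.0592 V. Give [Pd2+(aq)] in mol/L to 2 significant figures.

0.030 M

The Pd²⁺/Pd couple has the larger reduction potential, so it is the cathode: E°cell = +0.92 − (+0.34) = +0.58 V and n = 2.
From the Nernst equation, log Q = n(E° − E)/0.0592 = 2·(+0.58 − (+0.541))/0.0592 = 1.318.
The balanced reaction is Pd2+(aq) + Cu(s) → Pd(s) + Cu2+(aq), so Q = [Cu2+(aq)] / [Pd2+(aq)].
Isolating [Pd2+(aq)] in Q = 10^{1.318} yields log [Pd2+(aq)] = −1.517, i.e. 0.030 M.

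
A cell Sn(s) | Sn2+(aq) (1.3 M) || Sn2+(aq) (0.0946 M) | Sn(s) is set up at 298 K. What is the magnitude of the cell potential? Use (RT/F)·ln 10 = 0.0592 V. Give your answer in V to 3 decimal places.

For a concentration cell E°cell = 0, since both electrodes use the same couple.
The compartment with the higher Sn2+(aq) concentration (1.3 M) acts as the cathode; ions are reduced there and produced at the dilute (0.0946 M) anode.
With n = 2, Ecell = −(0.0592/2)·log([dilute]/[conc]) = −(0.0592/2)·log(0.0946/1.3) = +0.034 V.

0.034 V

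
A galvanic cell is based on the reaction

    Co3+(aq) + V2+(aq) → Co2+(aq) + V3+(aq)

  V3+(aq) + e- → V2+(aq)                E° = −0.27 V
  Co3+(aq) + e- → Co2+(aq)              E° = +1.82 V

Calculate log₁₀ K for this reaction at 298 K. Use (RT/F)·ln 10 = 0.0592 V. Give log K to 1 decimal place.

log K = 35.3

The Co³⁺/Co²⁺ couple is reduced (cathode); E°cell = +1.82 − (−0.27) = +2.09 V with n = 1.
At equilibrium E = 0, so log K = nE°cell / 0.0592 = (1)(+2.09) / 0.0592 = 35.3.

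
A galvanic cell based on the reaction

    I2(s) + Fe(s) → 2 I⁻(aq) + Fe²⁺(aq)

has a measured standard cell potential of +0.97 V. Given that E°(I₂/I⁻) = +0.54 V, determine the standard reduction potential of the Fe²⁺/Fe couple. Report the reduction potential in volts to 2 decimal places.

In the reaction as written the I₂/I⁻ couple is reduced (cathode) and Fe²⁺/Fe is oxidized (anode), so E°cell = E°(I₂/I⁻) − E°(Fe²⁺/Fe).
E°(Fe²⁺/Fe) = E°(cathode) − E°cell = +0.54 − (+0.97) = −0.43 V.

−0.43 V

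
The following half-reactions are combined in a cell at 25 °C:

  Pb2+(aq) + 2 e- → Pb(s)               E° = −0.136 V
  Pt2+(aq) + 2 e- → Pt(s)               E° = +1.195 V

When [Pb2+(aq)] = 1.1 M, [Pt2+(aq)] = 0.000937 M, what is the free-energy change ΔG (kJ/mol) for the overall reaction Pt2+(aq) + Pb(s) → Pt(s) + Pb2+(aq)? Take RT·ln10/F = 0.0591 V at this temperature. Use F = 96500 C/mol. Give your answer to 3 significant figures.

−239 kJ/mol

The standard cell potential is +1.195 − (−0.136) = +1.331 V, with n = 2 electrons in the balanced equation.
Here Q = [Pb2+(aq)] / [Pt2+(aq)] = 1.17×10^3 (log Q = 3.070), giving E = +1.331 − (0.0591/2)·(3.070) = +1.2403 V.
Then ΔG = −nFE = −2 × 96500 × +1.2403 J/mol = −239 kJ/mol.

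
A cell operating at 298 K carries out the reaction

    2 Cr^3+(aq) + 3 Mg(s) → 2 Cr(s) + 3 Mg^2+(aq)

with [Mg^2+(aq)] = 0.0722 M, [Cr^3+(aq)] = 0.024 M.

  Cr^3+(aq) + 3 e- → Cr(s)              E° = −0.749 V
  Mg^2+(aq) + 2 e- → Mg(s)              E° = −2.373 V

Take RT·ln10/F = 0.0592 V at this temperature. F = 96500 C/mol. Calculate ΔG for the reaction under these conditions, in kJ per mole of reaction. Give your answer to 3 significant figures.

The standard cell potential is −0.749 − (−2.373) = +1.624 V, with n = 6 electrons in the balanced equation.
Q = [Mg^2+(aq)]^3 / [Cr^3+(aq)]^2 = 0.653, so log Q = −0.185 and E = +1.624 − (0.0592/6)(−0.185) = +1.6258 V.
ΔG = −nFE = −(6)(96500)(+1.6258) J/mol = −941 kJ/mol.

−941 kJ/mol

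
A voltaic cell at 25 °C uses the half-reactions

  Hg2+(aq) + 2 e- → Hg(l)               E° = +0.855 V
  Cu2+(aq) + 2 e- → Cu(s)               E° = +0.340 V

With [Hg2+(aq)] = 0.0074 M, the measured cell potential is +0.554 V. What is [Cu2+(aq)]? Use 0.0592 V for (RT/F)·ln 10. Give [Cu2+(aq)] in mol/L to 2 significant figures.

Hg²⁺/Hg is the cathode (higher E°); E°cell = +0.855 − (+0.340) = +0.515 V with n = 2.
Rearranging E = E° − (0.0592/n)·log Q gives log Q = 2(+0.515 − (+0.554))/0.0592 = −1.318.
For Hg2+(aq) + Cu(s) → Hg(l) + Cu2+(aq), the reaction quotient is Q = [Cu2+(aq)] / [Hg2+(aq)].
Substituting the known concentrations and solving, log [Cu2+(aq)] = −3.449 and [Cu2+(aq)] = 0.00036 M.

0.00036 M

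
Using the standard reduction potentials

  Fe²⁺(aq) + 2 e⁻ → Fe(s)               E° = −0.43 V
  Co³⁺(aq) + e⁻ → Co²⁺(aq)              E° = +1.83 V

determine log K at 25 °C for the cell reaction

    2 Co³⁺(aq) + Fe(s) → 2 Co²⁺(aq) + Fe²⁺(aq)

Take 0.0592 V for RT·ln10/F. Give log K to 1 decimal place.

The Co³⁺/Co²⁺ couple is reduced (cathode); E°cell = +1.83 − (−0.43) = +2.26 V with n = 2.
At equilibrium E = 0, so log K = nE°cell / 0.0592 = (2)(+2.26) / 0.0592 = 76.4.

log K = 76.4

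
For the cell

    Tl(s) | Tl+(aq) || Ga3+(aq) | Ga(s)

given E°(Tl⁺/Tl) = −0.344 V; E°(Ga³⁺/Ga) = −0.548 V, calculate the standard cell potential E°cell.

By convention the left-hand electrode in cell notation is the anode (oxidation) and the right-hand electrode is the cathode (reduction).
E°cell = E°(right) − E°(left) = −0.548 − (−0.344) = −0.204 V.
The negative sign shows that, as written, the cell would require an external voltage to drive the reaction.

−0.204 V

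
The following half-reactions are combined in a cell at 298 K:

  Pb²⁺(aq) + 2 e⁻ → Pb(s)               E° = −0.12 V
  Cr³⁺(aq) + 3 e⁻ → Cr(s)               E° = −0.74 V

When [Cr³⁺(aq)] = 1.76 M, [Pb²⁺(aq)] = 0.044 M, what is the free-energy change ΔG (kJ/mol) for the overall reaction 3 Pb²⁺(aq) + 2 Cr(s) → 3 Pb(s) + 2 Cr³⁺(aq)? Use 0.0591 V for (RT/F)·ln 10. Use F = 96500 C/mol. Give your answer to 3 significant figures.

−333 kJ/mol

E°cell = −0.12 − (−0.74) = +0.62 V; the balanced reaction transfers n = 6 electrons.
The reaction quotient is [Cr³⁺(aq)]^2 / [Pb²⁺(aq)]^3 = 3.64×10^4; by Nernst, E = +0.62 − (0.0591/6)(4.561) = +0.5751 V.
Then ΔG = −nFE = −6 × 96500 × +0.5751 J/mol = −333 kJ/mol.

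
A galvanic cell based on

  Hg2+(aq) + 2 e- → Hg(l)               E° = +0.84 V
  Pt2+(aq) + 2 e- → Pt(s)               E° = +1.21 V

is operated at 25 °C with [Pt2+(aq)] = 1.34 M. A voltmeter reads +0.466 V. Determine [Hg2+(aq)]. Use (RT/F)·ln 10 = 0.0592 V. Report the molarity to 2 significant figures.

0.00077 M

The Pt²⁺/Pt couple has the larger reduction potential, so it is the cathode: E°cell = +1.21 − (+0.84) = +0.37 V and n = 2.
Rearranging E = E° − (0.0592/n)·log Q gives log Q = 2(+0.37 − (+0.466))/0.0592 = −3.243.
Balancing electrons gives Pt2+(aq) + Hg(l) → Pt(s) + Hg2+(aq); thus Q = [Hg2+(aq)] / [Pt2+(aq)].
Isolating [Hg2+(aq)] in Q = 10^{−3.243} yields log [Hg2+(aq)] = −3.116, i.e. 0.00077 M.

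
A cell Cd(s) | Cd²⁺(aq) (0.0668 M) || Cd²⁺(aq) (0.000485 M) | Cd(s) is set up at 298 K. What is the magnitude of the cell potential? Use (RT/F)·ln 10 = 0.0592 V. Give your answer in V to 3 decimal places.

0.063 V

For a concentration cell E°cell = 0, since both electrodes use the same couple.
The compartment with the higher Cd²⁺(aq) concentration (0.0668 M) acts as the cathode; ions are reduced there and produced at the dilute (0.000485 M) anode.
With n = 2, Ecell = −(0.0592/2)·log([dilute]/[conc]) = −(0.0592/2)·log(0.000485/0.0668) = +0.063 V.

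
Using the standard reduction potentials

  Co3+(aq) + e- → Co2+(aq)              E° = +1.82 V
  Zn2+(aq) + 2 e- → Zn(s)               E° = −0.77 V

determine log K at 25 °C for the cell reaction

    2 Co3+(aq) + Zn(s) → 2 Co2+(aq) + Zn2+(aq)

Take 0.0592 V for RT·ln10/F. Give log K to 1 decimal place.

log K = 87.5

The Co³⁺/Co²⁺ couple is reduced (cathode); E°cell = +1.82 − (−0.77) = +2.59 V with n = 2.
At equilibrium E = 0, so log K = nE°cell / 0.0592 = (2)(+2.59) / 0.0592 = 87.5.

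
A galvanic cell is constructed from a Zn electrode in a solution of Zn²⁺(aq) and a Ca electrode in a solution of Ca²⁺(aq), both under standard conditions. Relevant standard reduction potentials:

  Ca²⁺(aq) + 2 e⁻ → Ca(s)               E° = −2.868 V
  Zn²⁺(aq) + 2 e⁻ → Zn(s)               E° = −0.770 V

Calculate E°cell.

The Zn²⁺/Zn couple has the higher E°, so Zn ion is reduced (cathode) and Ca is oxidized (anode).
E°cell = E°(cathode) − E°(anode) = −0.770 − (−2.868) = +2.098 V.

+2.098 V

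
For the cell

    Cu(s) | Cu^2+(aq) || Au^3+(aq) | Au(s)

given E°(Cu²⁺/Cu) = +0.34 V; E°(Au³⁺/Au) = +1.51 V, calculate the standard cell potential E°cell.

+1.17 V

By convention the left-hand electrode in cell notation is the anode (oxidation) and the right-hand electrode is the cathode (reduction).
E°cell = E°(right) − E°(left) = +1.51 − (+0.34) = +1.17 V.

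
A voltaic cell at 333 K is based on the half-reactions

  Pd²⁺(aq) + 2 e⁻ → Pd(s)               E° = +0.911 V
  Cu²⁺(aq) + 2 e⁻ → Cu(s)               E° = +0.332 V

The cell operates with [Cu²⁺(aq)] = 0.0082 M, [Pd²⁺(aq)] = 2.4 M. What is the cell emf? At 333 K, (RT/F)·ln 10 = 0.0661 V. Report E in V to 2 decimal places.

Since E°(Pd²⁺/Pd) > E°(Cu²⁺/Cu), Pd²⁺/Pd serves as the cathode.
The standard potential is +0.911 − (+0.332) = +0.579 V and the balanced reaction transfers n = 2 electrons.
The balanced reaction is Pd²⁺(aq) + Cu(s) → Pd(s) + Cu²⁺(aq), so Q = [Cu²⁺(aq)] / [Pd²⁺(aq)] = 0.00342 and log Q = −2.466.
By the Nernst equation, E = +0.579 − (0.0661/2)·(−2.466) = +0.66 V.

+0.66 V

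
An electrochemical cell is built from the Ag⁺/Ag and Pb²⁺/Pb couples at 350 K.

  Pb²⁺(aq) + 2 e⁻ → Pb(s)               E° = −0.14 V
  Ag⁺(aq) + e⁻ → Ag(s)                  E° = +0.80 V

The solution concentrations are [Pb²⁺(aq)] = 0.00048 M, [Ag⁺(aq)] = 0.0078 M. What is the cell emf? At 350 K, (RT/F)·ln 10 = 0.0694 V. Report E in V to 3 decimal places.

+0.909 V

Since E°(Ag⁺/Ag) > E°(Pb²⁺/Pb), Ag⁺/Ag serves as the cathode.
The standard potential is +0.80 − (−0.14) = +0.94 V and the balanced reaction transfers n = 2 electrons.
Balancing gives 2 Ag⁺(aq) + Pb(s) → 2 Ag(s) + Pb²⁺(aq); hence Q = [Pb²⁺(aq)] / [Ag⁺(aq)]^2 = 7.89 (log Q = 0.897).
Applying E = E° − (RT ln10/nF)·log Q gives +0.94 − (0.0694/2)(0.897) = +0.909 V.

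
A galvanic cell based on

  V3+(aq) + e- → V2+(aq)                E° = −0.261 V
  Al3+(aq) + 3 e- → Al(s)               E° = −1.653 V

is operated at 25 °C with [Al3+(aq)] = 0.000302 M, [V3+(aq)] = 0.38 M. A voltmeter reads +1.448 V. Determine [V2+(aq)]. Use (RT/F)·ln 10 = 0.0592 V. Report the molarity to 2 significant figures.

With V³⁺/V²⁺ at the cathode and Al³⁺/Al at the anode, E°cell = −0.261 − (−1.653) = +1.392 V (n = 3).
Since E = E° − (0.0592/n)·log Q, log Q = n(E° − E)/0.0592 = −2.838.
For 3 V3+(aq) + Al(s) → 3 V2+(aq) + Al3+(aq), the reaction quotient is Q = ([V2+(aq)]^3·[Al3+(aq)]) / [V3+(aq)]^3.
Substituting the known concentrations and solving, log [V2+(aq)] = −0.193 and [V2+(aq)] = 0.64 M.

0.64 M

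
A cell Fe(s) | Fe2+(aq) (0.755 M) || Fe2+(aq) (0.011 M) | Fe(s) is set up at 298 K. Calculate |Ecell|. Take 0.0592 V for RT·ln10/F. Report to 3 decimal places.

0.054 V

For a concentration cell E°cell = 0, since both electrodes use the same couple.
The compartment with the higher Fe2+(aq) concentration (0.755 M) acts as the cathode; ions are reduced there and produced at the dilute (0.011 M) anode.
With n = 2, Ecell = −(0.0592/2)·log([dilute]/[conc]) = −(0.0592/2)·log(0.011/0.755) = +0.054 V.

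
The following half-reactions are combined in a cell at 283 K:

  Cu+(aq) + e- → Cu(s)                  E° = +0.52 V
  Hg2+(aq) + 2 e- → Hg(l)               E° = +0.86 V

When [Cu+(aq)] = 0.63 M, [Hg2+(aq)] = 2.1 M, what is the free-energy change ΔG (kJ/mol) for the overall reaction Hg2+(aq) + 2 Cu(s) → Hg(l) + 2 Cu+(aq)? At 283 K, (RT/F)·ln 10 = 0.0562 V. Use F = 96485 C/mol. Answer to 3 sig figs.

With Hg²⁺/Hg reduced at the cathode, E°cell = +0.86 − (+0.52) = +0.34 V and n = 2.
The reaction quotient is [Cu+(aq)]^2 / [Hg2+(aq)] = 0.189; by Nernst, E = +0.34 − (0.0562/2)(−0.724) = +0.3603 V.
Finally ΔG = −nFE = −(2)(96485 C/mol)(+0.3603 V) = −69.5 kJ/mol.

−69.5 kJ/mol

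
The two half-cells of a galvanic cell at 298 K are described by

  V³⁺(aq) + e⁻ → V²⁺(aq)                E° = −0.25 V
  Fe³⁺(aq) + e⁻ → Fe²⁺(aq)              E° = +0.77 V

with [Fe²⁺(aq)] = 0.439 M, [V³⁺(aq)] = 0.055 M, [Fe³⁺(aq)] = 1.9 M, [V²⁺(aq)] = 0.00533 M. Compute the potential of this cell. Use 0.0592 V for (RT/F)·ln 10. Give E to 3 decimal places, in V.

Fe³⁺/Fe²⁺ is reduced (cathode, E° = +0.77 V) and V³⁺/V²⁺ is oxidized (anode).
The standard potential is +0.77 − (−0.25) = +1.02 V and the balanced reaction transfers n = 1 electron.
Balancing gives Fe³⁺(aq) + V²⁺(aq) → Fe²⁺(aq) + V³⁺(aq); hence Q = ([Fe²⁺(aq)]·[V³⁺(aq)]) / ([Fe³⁺(aq)]·[V²⁺(aq)]) = 2.38 (log Q = 0.377).
Applying E = E° − (RT ln10/nF)·log Q gives +1.02 − (0.0592/1)(0.377) = +0.998 V.

+0.998 V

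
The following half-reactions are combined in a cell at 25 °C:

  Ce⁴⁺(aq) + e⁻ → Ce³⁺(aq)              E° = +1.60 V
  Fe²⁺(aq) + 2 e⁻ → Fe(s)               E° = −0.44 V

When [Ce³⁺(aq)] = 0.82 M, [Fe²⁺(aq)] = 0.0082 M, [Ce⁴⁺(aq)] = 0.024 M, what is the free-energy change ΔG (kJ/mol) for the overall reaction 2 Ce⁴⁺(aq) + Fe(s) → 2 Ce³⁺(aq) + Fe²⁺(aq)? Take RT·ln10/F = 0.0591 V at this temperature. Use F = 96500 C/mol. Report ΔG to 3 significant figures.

E°cell = +1.60 − (−0.44) = +2.04 V; the balanced reaction transfers n = 2 electrons.
Q = ([Ce³⁺(aq)]^2·[Fe²⁺(aq)]) / [Ce⁴⁺(aq)]^2 = 9.57, so log Q = 0.981 and E = +2.04 − (0.0591/2)(0.981) = +2.0110 V.
Then ΔG = −nFE = −2 × 96500 × +2.0110 J/mol = −388 kJ/mol.

−388 kJ/mol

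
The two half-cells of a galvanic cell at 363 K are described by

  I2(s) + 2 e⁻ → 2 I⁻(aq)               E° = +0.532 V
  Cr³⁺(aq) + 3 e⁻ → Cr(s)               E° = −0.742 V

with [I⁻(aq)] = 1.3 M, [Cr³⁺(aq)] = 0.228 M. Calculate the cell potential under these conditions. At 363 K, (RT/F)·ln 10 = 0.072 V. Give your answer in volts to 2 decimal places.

Since E°(I₂/I⁻) > E°(Cr³⁺/Cr), I₂/I⁻ serves as the cathode.
E°cell = E°cat − E°an = +0.532 − (−0.742) = +1.274 V; n = 6.
Balancing gives 3 I2(s) + 2 Cr(s) → 6 I⁻(aq) + 2 Cr³⁺(aq); hence Q = [I⁻(aq)]^6·[Cr³⁺(aq)]^2 = 0.251 (log Q = −0.600).
E = E° − (0.072/n)·log Q = +1.274 − (0.072/6)(−0.600) = +1.28 V.

+1.28 V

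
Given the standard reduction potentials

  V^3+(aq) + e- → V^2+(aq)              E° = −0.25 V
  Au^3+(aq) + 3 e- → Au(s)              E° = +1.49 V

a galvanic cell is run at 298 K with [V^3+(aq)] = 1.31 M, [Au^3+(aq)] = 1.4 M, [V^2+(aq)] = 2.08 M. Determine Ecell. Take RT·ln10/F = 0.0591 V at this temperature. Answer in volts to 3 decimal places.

Since E°(Au³⁺/Au) > E°(V³⁺/V²⁺), Au³⁺/Au serves as the cathode.
E°cell = E°cat − E°an = +1.49 − (−0.25) = +1.74 V; n = 3.
For the overall reaction Au^3+(aq) + 3 V^2+(aq) → Au(s) + 3 V^3+(aq), Q = [V^3+(aq)]^3 / ([Au^3+(aq)]·[V^2+(aq)]^3) = 0.178, giving log Q = −0.749.
E = E° − (0.0591/n)·log Q = +1.74 − (0.0591/3)(−0.749) = +1.755 V.

+1.755 V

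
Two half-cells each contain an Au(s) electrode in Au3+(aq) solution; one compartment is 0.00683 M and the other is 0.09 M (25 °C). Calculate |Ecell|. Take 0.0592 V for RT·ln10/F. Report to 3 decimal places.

0.022 V

For a concentration cell E°cell = 0, since both electrodes use the same couple.
The compartment with the higher Au3+(aq) concentration (0.09 M) acts as the cathode; ions are reduced there and produced at the dilute (0.00683 M) anode.
With n = 3, Ecell = −(0.0592/3)·log([dilute]/[conc]) = −(0.0592/3)·log(0.00683/0.09) = +0.022 V.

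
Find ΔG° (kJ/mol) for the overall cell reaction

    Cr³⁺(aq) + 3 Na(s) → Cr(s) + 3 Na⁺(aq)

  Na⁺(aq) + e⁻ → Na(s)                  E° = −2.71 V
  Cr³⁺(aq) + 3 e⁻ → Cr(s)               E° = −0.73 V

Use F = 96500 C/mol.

−573 kJ/mol

In the reaction as written Cr³⁺(aq) is reduced, so the Cr³⁺/Cr couple is the cathode and Na⁺/Na is the anode.
E°cell = −0.73 − (−2.71) = +1.98 V; balancing electrons gives n = 3.
ΔG° = −nFE°cell = −(3)(96500)(+1.98) J/mol = −573 kJ/mol.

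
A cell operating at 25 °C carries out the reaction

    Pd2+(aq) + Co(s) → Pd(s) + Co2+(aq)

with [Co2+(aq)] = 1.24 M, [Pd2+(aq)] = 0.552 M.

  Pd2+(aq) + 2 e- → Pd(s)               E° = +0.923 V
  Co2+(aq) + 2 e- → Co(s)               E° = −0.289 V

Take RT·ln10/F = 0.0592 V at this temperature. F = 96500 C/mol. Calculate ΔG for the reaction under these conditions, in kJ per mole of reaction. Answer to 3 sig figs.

−232 kJ/mol

E°cell = +0.923 − (−0.289) = +1.212 V; the balanced reaction transfers n = 2 electrons.
Q = [Co2+(aq)] / [Pd2+(aq)] = 2.25, so log Q = 0.351 and E = +1.212 − (0.0592/2)(0.351) = +1.2016 V.
Finally ΔG = −nFE = −(2)(96500 C/mol)(+1.2016 V) = −232 kJ/mol.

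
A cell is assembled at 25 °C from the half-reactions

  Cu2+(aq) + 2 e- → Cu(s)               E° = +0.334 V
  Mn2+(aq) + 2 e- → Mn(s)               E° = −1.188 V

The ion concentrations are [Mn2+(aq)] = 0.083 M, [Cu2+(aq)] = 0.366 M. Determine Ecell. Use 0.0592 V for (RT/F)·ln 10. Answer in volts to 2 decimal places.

Cu²⁺/Cu is reduced (cathode, E° = +0.334 V) and Mn²⁺/Mn is oxidized (anode).
E°cell = E°cat − E°an = +0.334 − (−1.188) = +1.522 V; n = 2.
For the overall reaction Cu2+(aq) + Mn(s) → Cu(s) + Mn2+(aq), Q = [Mn2+(aq)] / [Cu2+(aq)] = 0.227, giving log Q = −0.644.
By the Nernst equation, E = +1.522 − (0.0592/2)·(−0.644) = +1.54 V.

+1.54 V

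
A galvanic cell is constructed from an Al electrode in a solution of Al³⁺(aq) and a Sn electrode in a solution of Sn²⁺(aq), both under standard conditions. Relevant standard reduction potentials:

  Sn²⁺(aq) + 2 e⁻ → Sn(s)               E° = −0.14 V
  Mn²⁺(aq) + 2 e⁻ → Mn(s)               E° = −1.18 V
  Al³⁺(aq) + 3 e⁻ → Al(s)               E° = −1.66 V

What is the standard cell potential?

The Sn²⁺/Sn couple has the higher E°, so Sn ion is reduced (cathode) and Al is oxidized (anode).
E°cell = E°(cathode) − E°(anode) = −0.14 − (−1.66) = +1.52 V.

+1.52 V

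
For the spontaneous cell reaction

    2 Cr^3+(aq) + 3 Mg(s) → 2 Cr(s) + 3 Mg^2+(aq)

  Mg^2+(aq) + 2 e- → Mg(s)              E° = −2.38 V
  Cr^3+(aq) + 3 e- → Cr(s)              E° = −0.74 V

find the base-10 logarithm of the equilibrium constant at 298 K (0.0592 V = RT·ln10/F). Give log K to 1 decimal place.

log K = 166.2

The Cr³⁺/Cr couple is reduced (cathode); E°cell = −0.74 − (−2.38) = +1.64 V with n = 6.
At equilibrium E = 0, so log K = nE°cell / 0.0592 = (6)(+1.64) / 0.0592 = 166.2.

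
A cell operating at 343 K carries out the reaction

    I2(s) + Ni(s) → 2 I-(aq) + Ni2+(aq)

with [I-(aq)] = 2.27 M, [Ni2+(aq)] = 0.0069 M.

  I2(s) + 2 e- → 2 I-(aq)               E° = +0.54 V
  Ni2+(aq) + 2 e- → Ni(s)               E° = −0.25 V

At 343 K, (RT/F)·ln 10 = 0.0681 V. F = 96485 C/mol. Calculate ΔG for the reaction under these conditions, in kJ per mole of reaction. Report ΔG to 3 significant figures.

−162 kJ/mol

E°cell = +0.54 − (−0.25) = +0.79 V; the balanced reaction transfers n = 2 electrons.
Q = [I-(aq)]^2·[Ni2+(aq)] = 0.0356, so log Q = −1.449 and E = +0.79 − (0.0681/2)(−1.449) = +0.8393 V.
Finally ΔG = −nFE = −(2)(96485 C/mol)(+0.8393 V) = −162 kJ/mol.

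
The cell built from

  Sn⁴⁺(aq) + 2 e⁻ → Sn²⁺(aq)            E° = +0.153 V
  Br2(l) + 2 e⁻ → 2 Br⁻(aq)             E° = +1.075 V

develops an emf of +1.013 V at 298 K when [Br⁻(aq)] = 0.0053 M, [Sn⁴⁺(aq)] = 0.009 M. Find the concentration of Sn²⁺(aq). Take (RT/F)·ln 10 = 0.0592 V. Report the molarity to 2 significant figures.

0.00030 M

With Br₂/Br⁻ at the cathode and Sn⁴⁺/Sn²⁺ at the anode, E°cell = +1.075 − (+0.153) = +0.922 V (n = 2).
Since E = E° − (0.0592/n)·log Q, log Q = n(E° − E)/0.0592 = −3.074.
The balanced reaction is Br2(l) + Sn²⁺(aq) → 2 Br⁻(aq) + Sn⁴⁺(aq), so Q = ([Br⁻(aq)]^2·[Sn⁴⁺(aq)]) / [Sn²⁺(aq)].
Substituting the known concentrations and solving, log [Sn²⁺(aq)] = −3.523 and [Sn²⁺(aq)] = 0.00030 M.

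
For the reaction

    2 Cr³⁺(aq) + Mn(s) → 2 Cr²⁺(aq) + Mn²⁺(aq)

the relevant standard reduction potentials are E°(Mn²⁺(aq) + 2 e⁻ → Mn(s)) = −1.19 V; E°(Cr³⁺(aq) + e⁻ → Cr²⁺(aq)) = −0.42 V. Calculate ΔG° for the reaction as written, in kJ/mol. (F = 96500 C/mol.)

In the reaction as written Cr³⁺(aq) is reduced, so the Cr³⁺/Cr²⁺ couple is the cathode and Mn²⁺/Mn is the anode.
E°cell = −0.42 − (−1.19) = +0.77 V; balancing electrons gives n = 2.
ΔG° = −nFE°cell = −(2)(96500)(+0.77) J/mol = −149 kJ/mol.

−149 kJ/mol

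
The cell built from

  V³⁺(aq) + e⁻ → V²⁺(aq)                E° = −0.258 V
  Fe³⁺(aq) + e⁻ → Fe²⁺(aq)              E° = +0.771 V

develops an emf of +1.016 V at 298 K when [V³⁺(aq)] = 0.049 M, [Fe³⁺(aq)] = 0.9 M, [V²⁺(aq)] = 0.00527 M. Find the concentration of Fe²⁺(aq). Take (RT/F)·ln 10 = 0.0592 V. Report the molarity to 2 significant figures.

0.16 M

Fe³⁺/Fe²⁺ is the cathode (higher E°); E°cell = +0.771 − (−0.258) = +1.029 V with n = 1.
From the Nernst equation, log Q = n(E° − E)/0.0592 = 1·(+1.029 − (+1.016))/0.0592 = 0.220.
The balanced reaction is Fe³⁺(aq) + V²⁺(aq) → Fe²⁺(aq) + V³⁺(aq), so Q = ([Fe²⁺(aq)]·[V³⁺(aq)]) / ([Fe³⁺(aq)]·[V²⁺(aq)]).
Substituting the known concentrations and solving, log [Fe²⁺(aq)] = −0.794 and [Fe²⁺(aq)] = 0.16 M.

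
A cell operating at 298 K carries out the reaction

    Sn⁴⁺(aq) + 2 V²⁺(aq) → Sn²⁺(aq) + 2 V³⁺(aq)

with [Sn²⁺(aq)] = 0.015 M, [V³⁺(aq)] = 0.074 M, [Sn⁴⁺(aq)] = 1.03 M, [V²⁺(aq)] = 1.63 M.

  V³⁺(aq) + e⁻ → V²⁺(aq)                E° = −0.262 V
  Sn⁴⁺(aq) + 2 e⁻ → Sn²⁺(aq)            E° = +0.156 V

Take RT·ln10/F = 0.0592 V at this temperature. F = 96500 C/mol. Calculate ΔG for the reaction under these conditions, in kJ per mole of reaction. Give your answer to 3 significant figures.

The standard cell potential is +0.156 − (−0.262) = +0.418 V, with n = 2 electrons in the balanced equation.
Q = ([Sn²⁺(aq)]·[V³⁺(aq)]^2) / ([Sn⁴⁺(aq)]·[V²⁺(aq)]^2) = 3×10^−5, so log Q = −4.523 and E = +0.418 − (0.0592/2)(−4.523) = +0.5519 V.
ΔG = −nFE = −(2)(96500)(+0.5519) J/mol = −107 kJ/mol.

−107 kJ/mol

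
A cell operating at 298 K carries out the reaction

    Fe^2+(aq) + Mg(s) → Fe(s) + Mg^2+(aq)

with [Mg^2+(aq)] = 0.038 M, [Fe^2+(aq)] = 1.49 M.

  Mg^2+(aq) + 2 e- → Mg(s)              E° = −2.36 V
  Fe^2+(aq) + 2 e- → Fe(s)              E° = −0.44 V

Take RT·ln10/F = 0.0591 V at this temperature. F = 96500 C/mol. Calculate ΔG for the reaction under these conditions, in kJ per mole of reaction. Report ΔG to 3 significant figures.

E°cell = −0.44 − (−2.36) = +1.92 V; the balanced reaction transfers n = 2 electrons.
Here Q = [Mg^2+(aq)] / [Fe^2+(aq)] = 0.0255 (log Q = −1.593), giving E = +1.92 − (0.0591/2)·(−1.593) = +1.9671 V.
Then ΔG = −nFE = −2 × 96500 × +1.9671 J/mol = −380 kJ/mol.

−380 kJ/mol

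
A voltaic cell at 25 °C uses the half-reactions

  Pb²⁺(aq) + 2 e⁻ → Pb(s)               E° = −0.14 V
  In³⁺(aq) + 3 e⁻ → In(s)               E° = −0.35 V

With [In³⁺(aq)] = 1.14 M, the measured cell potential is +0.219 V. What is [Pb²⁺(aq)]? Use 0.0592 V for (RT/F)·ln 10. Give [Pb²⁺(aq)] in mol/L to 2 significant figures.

Pb²⁺/Pb is the cathode (higher E°); E°cell = −0.14 − (−0.35) = +0.21 V with n = 6.
From the Nernst equation, log Q = n(E° − E)/0.0592 = 6·(+0.21 − (+0.219))/0.0592 = −0.912.
For 3 Pb²⁺(aq) + 2 In(s) → 3 Pb(s) + 2 In³⁺(aq), the reaction quotient is Q = [In³⁺(aq)]^2 / [Pb²⁺(aq)]^3.
Substituting the known concentrations and solving, log [Pb²⁺(aq)] = 0.342 and [Pb²⁺(aq)] = 2.2 M.

2.2 M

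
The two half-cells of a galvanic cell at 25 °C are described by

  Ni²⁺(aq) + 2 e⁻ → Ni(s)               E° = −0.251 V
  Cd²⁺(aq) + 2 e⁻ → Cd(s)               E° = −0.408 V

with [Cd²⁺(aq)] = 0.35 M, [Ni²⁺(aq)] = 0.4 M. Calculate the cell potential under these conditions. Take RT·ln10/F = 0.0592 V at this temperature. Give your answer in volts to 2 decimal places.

+0.16 V

The Ni²⁺/Ni couple has the more positive E°, so it is the cathode; Cd²⁺/Cd is the anode.
E°cell = −0.251 − (−0.408) = +0.157 V, with n = 2 electrons transferred.
The balanced reaction is Ni²⁺(aq) + Cd(s) → Ni(s) + Cd²⁺(aq), so Q = [Cd²⁺(aq)] / [Ni²⁺(aq)] = 0.875 and log Q = −0.058.
By the Nernst equation, E = +0.157 − (0.0592/2)·(−0.058) = +0.16 V.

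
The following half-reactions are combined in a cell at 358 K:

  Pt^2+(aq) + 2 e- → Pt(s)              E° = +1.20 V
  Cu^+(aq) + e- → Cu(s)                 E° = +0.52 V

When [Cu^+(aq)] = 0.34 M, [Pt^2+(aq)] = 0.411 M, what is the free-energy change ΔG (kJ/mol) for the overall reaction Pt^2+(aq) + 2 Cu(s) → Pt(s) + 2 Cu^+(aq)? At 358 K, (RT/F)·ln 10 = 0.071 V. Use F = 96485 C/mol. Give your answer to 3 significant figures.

−135 kJ/mol

With Pt²⁺/Pt reduced at the cathode, E°cell = +1.20 − (+0.52) = +0.68 V and n = 2.
The reaction quotient is [Cu^+(aq)]^2 / [Pt^2+(aq)] = 0.281; by Nernst, E = +0.68 − (0.071/2)(−0.551) = +0.6996 V.
Finally ΔG = −nFE = −(2)(96485 C/mol)(+0.6996 V) = −135 kJ/mol.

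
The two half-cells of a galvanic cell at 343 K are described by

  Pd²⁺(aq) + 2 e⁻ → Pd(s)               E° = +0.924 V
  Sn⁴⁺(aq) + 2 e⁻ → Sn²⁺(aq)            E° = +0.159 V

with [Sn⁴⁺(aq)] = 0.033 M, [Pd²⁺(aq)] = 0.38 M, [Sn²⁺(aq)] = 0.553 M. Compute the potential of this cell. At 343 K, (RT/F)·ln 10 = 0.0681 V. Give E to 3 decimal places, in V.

+0.792 V

The Pd²⁺/Pd couple has the more positive E°, so it is the cathode; Sn⁴⁺/Sn²⁺ is the anode.
E°cell = +0.924 − (+0.159) = +0.765 V, with n = 2 electrons transferred.
For the overall reaction Pd²⁺(aq) + Sn²⁺(aq) → Pd(s) + Sn⁴⁺(aq), Q = [Sn⁴⁺(aq)] / ([Pd²⁺(aq)]·[Sn²⁺(aq)]) = 0.157, giving log Q = −0.804.
Applying E = E° − (RT ln10/nF)·log Q gives +0.765 − (0.0681/2)(−0.804) = +0.792 V.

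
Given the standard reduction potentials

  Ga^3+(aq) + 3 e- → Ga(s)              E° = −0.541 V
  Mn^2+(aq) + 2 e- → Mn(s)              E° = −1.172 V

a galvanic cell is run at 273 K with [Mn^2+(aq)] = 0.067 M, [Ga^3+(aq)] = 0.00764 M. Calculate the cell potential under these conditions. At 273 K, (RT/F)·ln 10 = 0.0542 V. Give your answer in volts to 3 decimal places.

+0.625 V

The Ga³⁺/Ga couple has the more positive E°, so it is the cathode; Mn²⁺/Mn is the anode.
The standard potential is −0.541 − (−1.172) = +0.631 V and the balanced reaction transfers n = 6 electrons.
The balanced reaction is 2 Ga^3+(aq) + 3 Mn(s) → 2 Ga(s) + 3 Mn^2+(aq), so Q = [Mn^2+(aq)]^3 / [Ga^3+(aq)]^2 = 5.15 and log Q = 0.712.
E = E° − (0.0542/n)·log Q = +0.631 − (0.0542/6)(0.712) = +0.625 V.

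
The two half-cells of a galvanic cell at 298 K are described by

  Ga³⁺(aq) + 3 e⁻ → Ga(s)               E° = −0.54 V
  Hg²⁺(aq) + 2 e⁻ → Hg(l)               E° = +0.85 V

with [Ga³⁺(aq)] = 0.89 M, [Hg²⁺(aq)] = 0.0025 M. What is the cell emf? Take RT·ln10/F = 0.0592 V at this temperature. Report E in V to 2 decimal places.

+1.31 V

Since E°(Hg²⁺/Hg) > E°(Ga³⁺/Ga), Hg²⁺/Hg serves as the cathode.
E°cell = +0.85 − (−0.54) = +1.39 V, with n = 6 electrons transferred.
Balancing gives 3 Hg²⁺(aq) + 2 Ga(s) → 3 Hg(l) + 2 Ga³⁺(aq); hence Q = [Ga³⁺(aq)]^2 / [Hg²⁺(aq)]^3 = 5.07×10^7 (log Q = 7.705).
By the Nernst equation, E = +1.39 − (0.0592/6)·(7.705) = +1.31 V.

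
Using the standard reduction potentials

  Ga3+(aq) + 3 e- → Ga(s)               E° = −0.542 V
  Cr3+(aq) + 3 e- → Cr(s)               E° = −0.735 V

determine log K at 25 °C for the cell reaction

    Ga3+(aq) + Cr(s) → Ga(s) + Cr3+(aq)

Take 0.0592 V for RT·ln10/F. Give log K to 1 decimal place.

The Ga³⁺/Ga couple is reduced (cathode); E°cell = −0.542 − (−0.735) = +0.193 V with n = 3.
At equilibrium E = 0, so log K = nE°cell / 0.0592 = (3)(+0.193) / 0.0592 = 9.8.

log K = 9.8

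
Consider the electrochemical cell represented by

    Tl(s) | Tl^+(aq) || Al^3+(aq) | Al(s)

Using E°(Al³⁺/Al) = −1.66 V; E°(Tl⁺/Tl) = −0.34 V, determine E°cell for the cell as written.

By convention the left-hand electrode in cell notation is the anode (oxidation) and the right-hand electrode is the cathode (reduction).
E°cell = E°(right) − E°(left) = −1.66 − (−0.34) = −1.32 V.
The negative sign shows that, as written, the cell would require an external voltage to drive the reaction.

−1.32 V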